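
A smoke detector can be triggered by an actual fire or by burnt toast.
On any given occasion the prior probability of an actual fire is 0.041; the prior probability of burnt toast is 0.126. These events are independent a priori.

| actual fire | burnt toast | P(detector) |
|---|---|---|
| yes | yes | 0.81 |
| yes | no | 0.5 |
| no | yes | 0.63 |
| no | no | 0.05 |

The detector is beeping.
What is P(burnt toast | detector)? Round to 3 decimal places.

P(burnt toast | detector) ≈ 0.573

By total probability over the 4 (actual fire, burnt toast) configurations:
  P(detector) = 0.05*0.959*0.874 + 0.63*0.959*0.126 + 0.5*0.041*0.874 + 0.81*0.041*0.126
        = 0.041908 + 0.076125 + 0.017917 + 0.004184 = 0.140134
The terms with burnt toast present sum to 0.080309, so
  P(burnt toast | detector) = 0.080309 / 0.140134 ≈ 0.573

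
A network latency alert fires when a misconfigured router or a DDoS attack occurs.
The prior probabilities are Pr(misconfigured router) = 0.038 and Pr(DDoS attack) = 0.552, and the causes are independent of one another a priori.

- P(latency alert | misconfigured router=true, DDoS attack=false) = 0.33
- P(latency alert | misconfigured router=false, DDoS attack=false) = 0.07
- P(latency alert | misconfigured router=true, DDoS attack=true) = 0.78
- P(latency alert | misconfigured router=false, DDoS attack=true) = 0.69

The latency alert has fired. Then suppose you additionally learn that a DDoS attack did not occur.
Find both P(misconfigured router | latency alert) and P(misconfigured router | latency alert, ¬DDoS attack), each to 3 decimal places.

By total probability over the 4 (misconfigured router, DDoS attack) configurations:
  P(latency alert) = 0.07·0.962·0.448 + 0.69·0.962·0.552 + 0.33·0.038·0.448 + 0.78·0.038·0.552
        = 0.030168 + 0.366407 + 0.005618 + 0.016361 = 0.418554
Keeping only the misconfigured router-present terms gives 0.021979, so
  P(misconfigured router | latency alert) = 0.021979 / 0.418554 ≈ 0.053

With the extra evidence:
Enumerate both values of misconfigured router and weight by the priors:
  P(latency alert | ¬DDoS attack) = 0.07·0.962 + 0.33·0.038
        = 0.067340 + 0.012540 = 0.079880
Configurations with misconfigured router contribute 0.012540, so
  P(misconfigured router | latency alert, ¬DDoS attack) = 0.012540 / 0.079880 ≈ 0.157
With DDoS attack excluded, misconfigured router must carry more of the explanatory weight for the latency alert.

P(misconfigured router | latency alert) ≈ 0.053; P(misconfigured router | latency alert, ¬DDoS attack) ≈ 0.157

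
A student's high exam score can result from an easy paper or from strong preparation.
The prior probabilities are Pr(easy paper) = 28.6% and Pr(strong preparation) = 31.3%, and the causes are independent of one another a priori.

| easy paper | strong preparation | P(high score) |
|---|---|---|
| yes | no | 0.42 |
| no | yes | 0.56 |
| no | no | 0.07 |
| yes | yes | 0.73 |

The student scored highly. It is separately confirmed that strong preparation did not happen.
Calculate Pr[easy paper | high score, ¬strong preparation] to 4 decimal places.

Pr[easy paper | high score, ¬strong preparation] ≈ 0.7062

By total probability over both values of easy paper:
  P(high score | ¬strong preparation) = 0.07*0.714 + 0.42*0.286
        = 0.049980 + 0.120120 = 0.170100
Configurations with easy paper contribute 0.120120, so
  P(easy paper | high score, ¬strong preparation) = 0.120120 / 0.170100 ≈ 0.7062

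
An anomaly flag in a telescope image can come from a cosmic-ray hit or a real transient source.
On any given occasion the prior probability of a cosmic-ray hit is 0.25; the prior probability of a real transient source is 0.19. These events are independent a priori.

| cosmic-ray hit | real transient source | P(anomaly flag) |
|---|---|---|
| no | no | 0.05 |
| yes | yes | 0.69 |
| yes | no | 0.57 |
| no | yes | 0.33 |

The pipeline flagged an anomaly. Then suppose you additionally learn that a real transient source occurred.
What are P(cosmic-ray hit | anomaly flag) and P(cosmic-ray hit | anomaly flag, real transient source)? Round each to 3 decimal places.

For the numerator, keep only cosmic-ray hit=true terms: 0.115425 + 0.032775 = 0.148200
Denominator P(anomaly flag): 0.05*0.75*0.81 + 0.33*0.75*0.19 + 0.57*0.25*0.81 + 0.69*0.25*0.19 = 0.225600
Posterior = 0.148200 / 0.225600 ≈ 0.657

Now condition on the additional information:
Weight on cosmic-ray hit=true, given the evidence: 0.69·0.25 = 0.172500
The normalizing constant is 0.33·0.75 + 0.69·0.25 = 0.420000
P(cosmic-ray hit | anomaly flag, real transient source) = 0.172500/0.420000 ≈ 0.411

P(cosmic-ray hit | anomaly flag) ≈ 0.657; P(cosmic-ray hit | anomaly flag, real transient source) ≈ 0.411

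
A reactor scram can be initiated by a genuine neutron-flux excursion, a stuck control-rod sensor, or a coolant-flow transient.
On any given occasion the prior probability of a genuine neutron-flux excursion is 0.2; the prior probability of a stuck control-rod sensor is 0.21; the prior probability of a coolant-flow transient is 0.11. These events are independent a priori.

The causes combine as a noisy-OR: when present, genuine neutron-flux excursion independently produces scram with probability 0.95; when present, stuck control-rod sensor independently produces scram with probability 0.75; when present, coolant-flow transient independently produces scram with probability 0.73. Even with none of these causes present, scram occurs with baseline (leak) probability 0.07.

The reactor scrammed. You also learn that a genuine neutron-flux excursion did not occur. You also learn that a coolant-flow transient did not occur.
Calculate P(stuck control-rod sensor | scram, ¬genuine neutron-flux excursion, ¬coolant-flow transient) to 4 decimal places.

P(stuck control-rod sensor | scram, ¬genuine neutron-flux excursion, ¬coolant-flow transient) ≈ 0.7445

Under noisy-OR, P(scram | causes) = 1 − (1−0.07)·∏(1−qᵢ) over the active causes.
P(scram | ¬genuine neutron-flux excursion, ¬coolant-flow transient) = 0.07×0.79 + 0.7675×0.21 = 0.055300 + 0.161175 = 0.216475
The stuck control-rod sensor-present share is 0.7675×0.21 = 0.161175.
P(stuck control-rod sensor | scram, ¬genuine neutron-flux excursion, ¬coolant-flow transient) = 0.161175 / 0.216475 ≈ 0.7445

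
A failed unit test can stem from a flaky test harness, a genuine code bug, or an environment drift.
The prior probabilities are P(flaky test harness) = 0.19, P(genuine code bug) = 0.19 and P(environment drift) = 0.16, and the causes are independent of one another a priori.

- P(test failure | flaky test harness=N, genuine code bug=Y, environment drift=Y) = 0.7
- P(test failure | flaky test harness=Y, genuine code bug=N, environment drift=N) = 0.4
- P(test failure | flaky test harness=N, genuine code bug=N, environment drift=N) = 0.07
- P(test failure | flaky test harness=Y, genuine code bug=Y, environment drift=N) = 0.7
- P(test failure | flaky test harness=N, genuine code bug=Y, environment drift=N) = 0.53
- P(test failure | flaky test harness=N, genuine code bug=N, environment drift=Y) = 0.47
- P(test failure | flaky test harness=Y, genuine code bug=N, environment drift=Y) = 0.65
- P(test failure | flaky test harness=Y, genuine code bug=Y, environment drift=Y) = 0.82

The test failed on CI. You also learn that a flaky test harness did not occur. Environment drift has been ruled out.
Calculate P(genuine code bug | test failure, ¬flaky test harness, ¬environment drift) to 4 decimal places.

P(test failure | ¬flaky test harness, ¬environment drift) = 0.07×0.81 + 0.53×0.19 = 0.056700 + 0.100700 = 0.157400
Of this, 0.100700 comes from 0.53×0.19 (the genuine code bug=true cases).
P(genuine code bug | test failure, ¬flaky test harness, ¬environment drift) = 0.100700 / 0.157400 ≈ 0.6398

P(genuine code bug | test failure, ¬flaky test harness, ¬environment drift) ≈ 0.6398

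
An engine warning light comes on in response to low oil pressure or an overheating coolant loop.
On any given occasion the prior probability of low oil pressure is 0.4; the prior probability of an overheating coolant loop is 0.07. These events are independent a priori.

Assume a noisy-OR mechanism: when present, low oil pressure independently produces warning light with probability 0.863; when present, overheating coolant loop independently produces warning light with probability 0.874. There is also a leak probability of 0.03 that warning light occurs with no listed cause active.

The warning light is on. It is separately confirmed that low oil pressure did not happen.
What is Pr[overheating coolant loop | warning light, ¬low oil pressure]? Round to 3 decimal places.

Under noisy-OR, P(warning light | causes) = 1 − (1−0.03)·∏(1−qᵢ) over the active causes.
For the numerator, keep only overheating coolant loop=true terms: 0.87778×0.07 = 0.061445
Normalizer over all consistent configurations: 0.03×0.93 + 0.87778×0.07 = 0.089345
Posterior = 0.061445 / 0.089345 ≈ 0.688

Pr[overheating coolant loop | warning light, ¬low oil pressure] ≈ 0.688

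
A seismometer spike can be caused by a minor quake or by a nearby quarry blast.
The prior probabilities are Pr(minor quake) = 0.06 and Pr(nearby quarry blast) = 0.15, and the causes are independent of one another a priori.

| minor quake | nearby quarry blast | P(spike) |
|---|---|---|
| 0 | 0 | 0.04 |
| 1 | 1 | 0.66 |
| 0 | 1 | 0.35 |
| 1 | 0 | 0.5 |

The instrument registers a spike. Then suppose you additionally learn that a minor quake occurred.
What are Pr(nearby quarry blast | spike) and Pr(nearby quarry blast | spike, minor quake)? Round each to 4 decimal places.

Pr(nearby quarry blast | spike) ≈ 0.4904; Pr(nearby quarry blast | spike, minor quake) ≈ 0.1889

For the numerator, keep only nearby quarry blast=true terms: 0.049350 + 0.005940 = 0.055290
Normalizer over all consistent configurations: 0.04×0.94×0.85 + 0.35×0.94×0.15 + 0.5×0.06×0.85 + 0.66×0.06×0.15 = 0.112750
P(nearby quarry blast | spike) = 0.055290/0.112750 ≈ 0.4904

With the extra evidence:
P(spike | minor quake) = 0.5·0.85 + 0.66·0.15 = 0.425000 + 0.099000 = 0.524000
Restricting to configurations with nearby quarry blast present: 0.66·0.15 = 0.099000.
So P(nearby quarry blast | spike, minor quake) = 0.099000/0.524000 ≈ 0.1889.
Conditioning on minor quake lowers the posterior on nearby quarry blast: the classic explaining-away effect in a common-effect structure.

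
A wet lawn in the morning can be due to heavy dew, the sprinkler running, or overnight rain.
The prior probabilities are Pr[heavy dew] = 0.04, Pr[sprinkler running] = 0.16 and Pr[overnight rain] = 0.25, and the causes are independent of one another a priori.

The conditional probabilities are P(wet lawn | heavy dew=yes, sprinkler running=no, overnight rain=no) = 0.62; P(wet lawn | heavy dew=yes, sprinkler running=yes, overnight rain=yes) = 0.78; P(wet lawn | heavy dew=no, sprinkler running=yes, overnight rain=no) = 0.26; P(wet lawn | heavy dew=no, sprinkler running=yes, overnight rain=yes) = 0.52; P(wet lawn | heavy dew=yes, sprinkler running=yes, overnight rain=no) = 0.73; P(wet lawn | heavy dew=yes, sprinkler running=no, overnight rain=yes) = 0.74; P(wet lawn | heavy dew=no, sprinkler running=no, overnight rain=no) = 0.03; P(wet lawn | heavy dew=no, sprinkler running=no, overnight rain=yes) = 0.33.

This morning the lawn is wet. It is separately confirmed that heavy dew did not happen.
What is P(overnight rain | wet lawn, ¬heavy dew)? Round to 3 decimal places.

Weight on overnight rain=true, given the evidence: 0.069300 + 0.020800 = 0.090100
Normalizer over all consistent configurations: 0.03*0.84*0.75 + 0.33*0.84*0.25 + 0.26*0.16*0.75 + 0.52*0.16*0.25 = 0.140200
P(overnight rain | wet lawn, ¬heavy dew) = 0.090100/0.140200 ≈ 0.643

P(overnight rain | wet lawn, ¬heavy dew) ≈ 0.643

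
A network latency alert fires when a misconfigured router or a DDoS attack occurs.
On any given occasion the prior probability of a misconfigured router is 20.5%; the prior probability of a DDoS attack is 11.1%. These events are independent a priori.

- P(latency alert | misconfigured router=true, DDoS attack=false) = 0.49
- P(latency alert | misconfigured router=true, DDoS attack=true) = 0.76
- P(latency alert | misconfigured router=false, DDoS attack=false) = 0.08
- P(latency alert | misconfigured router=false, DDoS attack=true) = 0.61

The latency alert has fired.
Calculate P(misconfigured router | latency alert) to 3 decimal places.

P(misconfigured router | latency alert) ≈ 0.491

P(latency alert) = 0.08*0.795*0.889 + 0.61*0.795*0.111 + 0.49*0.205*0.889 + 0.76*0.205*0.111 = 0.056540 + 0.053829 + 0.089300 + 0.017294 = 0.216963
Restricting to configurations with misconfigured router present: 0.089300 + 0.017294 = 0.106594.
So P(misconfigured router | latency alert) = 0.106594/0.216963 ≈ 0.491.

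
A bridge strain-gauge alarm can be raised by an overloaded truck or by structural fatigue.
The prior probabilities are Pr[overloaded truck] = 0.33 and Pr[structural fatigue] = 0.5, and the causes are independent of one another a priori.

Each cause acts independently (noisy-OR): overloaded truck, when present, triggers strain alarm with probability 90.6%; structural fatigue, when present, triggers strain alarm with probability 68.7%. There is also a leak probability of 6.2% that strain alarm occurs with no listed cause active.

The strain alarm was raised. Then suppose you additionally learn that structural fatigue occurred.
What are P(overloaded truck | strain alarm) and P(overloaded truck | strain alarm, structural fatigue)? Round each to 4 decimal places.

Under noisy-OR, P(strain alarm | causes) = 1 − (1−0.062)·∏(1−qᵢ) over the active causes.
P(strain alarm) = 0.062×0.67×0.5 + 0.706406×0.67×0.5 + 0.911828×0.33×0.5 + 0.972402×0.33×0.5 = 0.020770 + 0.236646 + 0.150452 + 0.160446 = 0.568314
Of this, 0.310898 comes from 0.150452 + 0.160446 (the overloaded truck=true cases).
Hence the posterior is 0.310898/0.568314 ≈ 0.5471.

With the extra evidence:
For the numerator, keep only overloaded truck=true terms: 0.972402×0.33 = 0.320893
Denominator P(strain alarm | structural fatigue): 0.706406×0.67 + 0.972402×0.33 = 0.794185
Posterior = 0.320893 / 0.794185 ≈ 0.4041
This is intercausal reasoning (explaining away): once structural fatigue accounts for the strain alarm, overloaded truck becomes less likely.

P(overloaded truck | strain alarm) ≈ 0.5471; P(overloaded truck | strain alarm, structural fatigue) ≈ 0.4041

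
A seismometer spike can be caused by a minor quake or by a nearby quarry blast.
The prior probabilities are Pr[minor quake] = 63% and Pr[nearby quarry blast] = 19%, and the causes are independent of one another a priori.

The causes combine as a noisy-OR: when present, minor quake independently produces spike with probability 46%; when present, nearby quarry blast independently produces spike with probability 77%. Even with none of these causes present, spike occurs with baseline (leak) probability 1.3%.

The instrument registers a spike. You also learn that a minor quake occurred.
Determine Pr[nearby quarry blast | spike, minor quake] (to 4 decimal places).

Pr[nearby quarry blast | spike, minor quake] ≈ 0.3059

Under noisy-OR, P(spike | causes) = 1 − (1−0.013)·∏(1−qᵢ) over the active causes.
Numerator (weight on configurations with nearby quarry blast): 0.877415·0.19 = 0.166709
Denominator P(spike | minor quake): 0.46702·0.81 + 0.877415·0.19 = 0.544995
Posterior = 0.166709 / 0.544995 ≈ 0.3059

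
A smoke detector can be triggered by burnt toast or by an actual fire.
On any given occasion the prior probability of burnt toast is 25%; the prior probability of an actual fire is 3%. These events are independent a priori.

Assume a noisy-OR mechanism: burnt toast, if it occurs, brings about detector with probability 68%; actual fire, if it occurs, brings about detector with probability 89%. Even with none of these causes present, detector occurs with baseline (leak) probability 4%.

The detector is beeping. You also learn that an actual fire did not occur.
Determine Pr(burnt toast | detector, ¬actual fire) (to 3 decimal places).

Pr(burnt toast | detector, ¬actual fire) ≈ 0.852

Under noisy-OR, P(detector | causes) = 1 − (1−0.04)·∏(1−qᵢ) over the active causes.
Numerator (weight on configurations with burnt toast): 0.6928*0.25 = 0.173200
Normalizer over all consistent configurations: 0.04*0.75 + 0.6928*0.25 = 0.203200
P(burnt toast | detector, ¬actual fire) = 0.173200/0.203200 ≈ 0.852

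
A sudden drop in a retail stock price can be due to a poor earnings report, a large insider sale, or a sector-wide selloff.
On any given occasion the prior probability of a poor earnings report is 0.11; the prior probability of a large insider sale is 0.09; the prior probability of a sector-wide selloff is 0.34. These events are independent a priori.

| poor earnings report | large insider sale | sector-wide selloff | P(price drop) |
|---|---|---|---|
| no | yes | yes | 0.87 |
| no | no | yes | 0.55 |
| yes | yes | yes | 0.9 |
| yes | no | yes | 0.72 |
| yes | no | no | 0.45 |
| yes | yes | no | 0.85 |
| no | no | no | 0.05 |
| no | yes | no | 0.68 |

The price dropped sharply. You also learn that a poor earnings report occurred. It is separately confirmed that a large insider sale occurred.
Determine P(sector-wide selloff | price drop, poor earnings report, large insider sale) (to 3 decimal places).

P(price drop | poor earnings report, large insider sale) = 0.85*0.66 + 0.9*0.34 = 0.561000 + 0.306000 = 0.867000
The sector-wide selloff-present share is 0.9*0.34 = 0.306000.
So P(sector-wide selloff | price drop, poor earnings report, large insider sale) = 0.306000/0.867000 ≈ 0.353.

P(sector-wide selloff | price drop, poor earnings report, large insider sale) ≈ 0.353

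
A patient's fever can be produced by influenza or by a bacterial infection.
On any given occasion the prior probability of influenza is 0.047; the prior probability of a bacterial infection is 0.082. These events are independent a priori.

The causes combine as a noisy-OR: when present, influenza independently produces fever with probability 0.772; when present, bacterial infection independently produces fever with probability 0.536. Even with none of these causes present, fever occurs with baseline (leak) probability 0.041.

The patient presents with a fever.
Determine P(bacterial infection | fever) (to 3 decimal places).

P(bacterial infection | fever) ≈ 0.402

Under noisy-OR, P(fever | causes) = 1 − (1−0.041)·∏(1−qᵢ) over the active causes.
P(fever) = 0.041·0.953·0.918 + 0.555024·0.953·0.082 + 0.781348·0.047·0.918 + 0.898545·0.047·0.082 = 0.035869 + 0.043373 + 0.033712 + 0.003463 = 0.116417
The bacterial infection-present share is 0.043373 + 0.003463 = 0.046836.
So P(bacterial infection | fever) = 0.046836/0.116417 ≈ 0.402.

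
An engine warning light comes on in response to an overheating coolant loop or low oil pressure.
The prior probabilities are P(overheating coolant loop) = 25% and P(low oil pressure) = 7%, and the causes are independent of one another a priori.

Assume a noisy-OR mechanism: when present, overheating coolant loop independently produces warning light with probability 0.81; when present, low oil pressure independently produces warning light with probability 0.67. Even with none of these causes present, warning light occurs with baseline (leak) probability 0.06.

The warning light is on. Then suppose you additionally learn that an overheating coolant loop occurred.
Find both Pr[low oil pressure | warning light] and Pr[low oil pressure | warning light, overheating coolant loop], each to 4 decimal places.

Under noisy-OR, P(warning light | causes) = 1 − (1−0.06)·∏(1−qᵢ) over the active causes.
Weight on low oil pressure=true, given the evidence: 0.036215 + 0.016469 = 0.052684
The normalizing constant is 0.06×0.75×0.93 + 0.6898×0.75×0.07 + 0.8214×0.25×0.93 + 0.941062×0.25×0.07 = 0.285510
Posterior = 0.052684 / 0.285510 ≈ 0.1845

Now condition on the additional information:
Numerator (weight on configurations with low oil pressure): 0.941062×0.07 = 0.065874
The normalizing constant is 0.8214×0.93 + 0.941062×0.07 = 0.829776
Posterior = 0.065874 / 0.829776 ≈ 0.0794
This is intercausal reasoning (explaining away): once overheating coolant loop accounts for the warning light, low oil pressure becomes less likely.

Pr[low oil pressure | warning light] ≈ 0.1845; Pr[low oil pressure | warning light, overheating coolant loop] ≈ 0.0794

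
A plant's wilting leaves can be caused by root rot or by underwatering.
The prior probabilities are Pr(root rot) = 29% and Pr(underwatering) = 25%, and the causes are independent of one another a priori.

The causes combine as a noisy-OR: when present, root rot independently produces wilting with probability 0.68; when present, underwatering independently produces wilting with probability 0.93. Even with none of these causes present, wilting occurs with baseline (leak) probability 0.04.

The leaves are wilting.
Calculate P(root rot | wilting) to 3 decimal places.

Under noisy-OR, P(wilting | causes) = 1 − (1−0.04)·∏(1−qᵢ) over the active causes.
Numerator (weight on configurations with root rot): 0.150684 + 0.070941 = 0.221625
The normalizing constant is 0.04·0.71·0.75 + 0.9328·0.71·0.25 + 0.6928·0.29·0.75 + 0.978496·0.29·0.25 = 0.408497
Posterior = 0.221625 / 0.408497 ≈ 0.543

P(root rot | wilting) ≈ 0.543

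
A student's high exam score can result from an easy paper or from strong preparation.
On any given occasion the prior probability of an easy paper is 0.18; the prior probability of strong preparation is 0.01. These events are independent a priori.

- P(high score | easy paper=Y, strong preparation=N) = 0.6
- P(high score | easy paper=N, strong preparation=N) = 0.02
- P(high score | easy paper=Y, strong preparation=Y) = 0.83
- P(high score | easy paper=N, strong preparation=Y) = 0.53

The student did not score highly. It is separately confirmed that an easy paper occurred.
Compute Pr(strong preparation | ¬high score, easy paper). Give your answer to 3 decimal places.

Pr(strong preparation | ¬high score, easy paper) ≈ 0.004

For the numerator, keep only strong preparation=true terms: 0.17·0.01 = 0.001700
Denominator P(¬high score | easy paper): 0.4·0.99 + 0.17·0.01 = 0.397700
Posterior = 0.001700 / 0.397700 ≈ 0.004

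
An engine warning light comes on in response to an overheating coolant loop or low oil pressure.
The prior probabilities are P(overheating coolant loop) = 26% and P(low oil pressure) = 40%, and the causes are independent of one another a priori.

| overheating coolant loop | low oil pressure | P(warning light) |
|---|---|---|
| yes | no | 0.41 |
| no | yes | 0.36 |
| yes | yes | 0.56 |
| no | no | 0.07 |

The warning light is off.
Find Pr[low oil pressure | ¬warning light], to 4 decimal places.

Pr[low oil pressure | ¬warning light] ≈ 0.3178

Numerator (weight on configurations with low oil pressure): 0.189440 + 0.045760 = 0.235200
The normalizing constant is 0.93*0.74*0.6 + 0.64*0.74*0.4 + 0.59*0.26*0.6 + 0.44*0.26*0.4 = 0.740160
P(low oil pressure | ¬warning light) = 0.235200/0.740160 ≈ 0.3178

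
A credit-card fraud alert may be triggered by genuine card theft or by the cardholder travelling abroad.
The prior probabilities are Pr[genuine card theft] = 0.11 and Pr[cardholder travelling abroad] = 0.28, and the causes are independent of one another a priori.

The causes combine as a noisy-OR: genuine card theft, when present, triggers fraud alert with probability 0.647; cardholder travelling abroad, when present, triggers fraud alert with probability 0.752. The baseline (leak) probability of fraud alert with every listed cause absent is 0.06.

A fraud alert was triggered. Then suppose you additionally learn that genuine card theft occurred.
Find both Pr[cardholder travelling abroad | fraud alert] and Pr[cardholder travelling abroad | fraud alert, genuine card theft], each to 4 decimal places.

Under noisy-OR, P(fraud alert | causes) = 1 − (1−0.06)·∏(1−qᵢ) over the active causes.
P(fraud alert) = 0.06*0.89*0.72 + 0.76688*0.89*0.28 + 0.66818*0.11*0.72 + 0.917709*0.11*0.28 = 0.038448 + 0.191106 + 0.052920 + 0.028265 = 0.310739
Of this, 0.219371 comes from 0.191106 + 0.028265 (the cardholder travelling abroad=true cases).
P(cardholder travelling abroad | fraud alert) = 0.219371 / 0.310739 ≈ 0.7060

With the extra evidence:
Sum P(fraud alert|·) weighted by the priors over both values of cardholder travelling abroad:
  P(fraud alert | genuine card theft) = 0.66818*0.72 + 0.917709*0.28
        = 0.481090 + 0.256959 = 0.738049
Configurations with cardholder travelling abroad contribute 0.256959, so
  P(cardholder travelling abroad | fraud alert, genuine card theft) = 0.256959 / 0.738049 ≈ 0.3482
— genuine card theft explains away the evidence for cardholder travelling abroad.

Pr[cardholder travelling abroad | fraud alert] ≈ 0.7060; Pr[cardholder travelling abroad | fraud alert, genuine card theft] ≈ 0.3482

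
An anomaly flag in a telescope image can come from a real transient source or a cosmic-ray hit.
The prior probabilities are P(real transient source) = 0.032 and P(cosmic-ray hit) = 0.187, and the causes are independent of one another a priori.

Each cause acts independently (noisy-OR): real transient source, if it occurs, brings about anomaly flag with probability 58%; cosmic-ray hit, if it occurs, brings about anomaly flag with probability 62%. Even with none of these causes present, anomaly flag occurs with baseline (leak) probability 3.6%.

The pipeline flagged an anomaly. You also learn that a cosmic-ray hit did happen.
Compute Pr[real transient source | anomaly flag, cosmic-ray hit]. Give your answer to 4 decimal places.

Under noisy-OR, P(anomaly flag | causes) = 1 − (1−0.036)·∏(1−qᵢ) over the active causes.
P(anomaly flag | cosmic-ray hit) = 0.63368×0.968 + 0.846146×0.032 = 0.613402 + 0.027077 = 0.640479
Of this, 0.027077 comes from 0.846146×0.032 (the real transient source=true cases).
P(real transient source | anomaly flag, cosmic-ray hit) = 0.027077 / 0.640479 ≈ 0.0423

Pr[real transient source | anomaly flag, cosmic-ray hit] ≈ 0.0423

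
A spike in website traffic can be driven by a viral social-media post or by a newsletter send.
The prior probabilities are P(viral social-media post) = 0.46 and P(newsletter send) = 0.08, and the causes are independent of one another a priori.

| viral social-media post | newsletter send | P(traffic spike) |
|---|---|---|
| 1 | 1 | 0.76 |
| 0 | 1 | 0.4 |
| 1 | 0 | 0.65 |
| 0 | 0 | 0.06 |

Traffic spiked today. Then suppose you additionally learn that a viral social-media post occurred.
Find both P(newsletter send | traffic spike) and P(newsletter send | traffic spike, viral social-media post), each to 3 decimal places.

P(traffic spike) = 0.06×0.54×0.92 + 0.4×0.54×0.08 + 0.65×0.46×0.92 + 0.76×0.46×0.08 = 0.029808 + 0.017280 + 0.275080 + 0.027968 = 0.350136
Restricting to configurations with newsletter send present: 0.017280 + 0.027968 = 0.045248.
P(newsletter send | traffic spike) = 0.045248 / 0.350136 ≈ 0.129

Now condition on the additional information:
Weight on newsletter send=true, given the evidence: 0.76*0.08 = 0.060800
The normalizing constant is 0.65*0.92 + 0.76*0.08 = 0.658800
Posterior = 0.060800 / 0.658800 ≈ 0.092
Conditioning on viral social-media post lowers the posterior on newsletter send: the classic explaining-away effect in a common-effect structure.

P(newsletter send | traffic spike) ≈ 0.129; P(newsletter send | traffic spike, viral social-media post) ≈ 0.092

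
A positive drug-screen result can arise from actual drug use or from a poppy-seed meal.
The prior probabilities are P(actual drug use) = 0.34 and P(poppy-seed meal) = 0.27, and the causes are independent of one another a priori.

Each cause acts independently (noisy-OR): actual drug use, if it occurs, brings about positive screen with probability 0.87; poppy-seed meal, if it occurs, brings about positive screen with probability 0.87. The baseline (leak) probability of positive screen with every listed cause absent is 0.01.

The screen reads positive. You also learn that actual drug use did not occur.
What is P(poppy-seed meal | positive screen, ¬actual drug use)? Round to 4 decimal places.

Under noisy-OR, P(positive screen | causes) = 1 − (1−0.01)·∏(1−qᵢ) over the active causes.
Enumerate both values of poppy-seed meal and weight by the priors:
  P(positive screen | ¬actual drug use) = 0.01·0.73 + 0.8713·0.27
        = 0.007300 + 0.235251 = 0.242551
Keeping only the poppy-seed meal-present terms gives 0.235251, so
  P(poppy-seed meal | positive screen, ¬actual drug use) = 0.235251 / 0.242551 ≈ 0.9699

P(poppy-seed meal | positive screen, ¬actual drug use) ≈ 0.9699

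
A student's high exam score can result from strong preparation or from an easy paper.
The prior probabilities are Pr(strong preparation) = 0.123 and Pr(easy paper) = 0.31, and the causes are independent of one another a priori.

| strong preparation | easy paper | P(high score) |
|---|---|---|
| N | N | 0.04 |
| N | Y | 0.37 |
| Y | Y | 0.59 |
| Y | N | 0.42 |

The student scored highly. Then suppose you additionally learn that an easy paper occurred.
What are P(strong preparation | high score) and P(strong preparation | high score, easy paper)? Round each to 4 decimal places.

P(high score) = 0.04*0.877*0.69 + 0.37*0.877*0.31 + 0.42*0.123*0.69 + 0.59*0.123*0.31 = 0.024205 + 0.100592 + 0.035645 + 0.022497 = 0.182939
Restricting to configurations with strong preparation present: 0.035645 + 0.022497 = 0.058142.
So P(strong preparation | high score) = 0.058142/0.182939 ≈ 0.3178.

With the extra evidence:
P(high score | easy paper) = 0.37*0.877 + 0.59*0.123 = 0.324490 + 0.072570 = 0.397060
Restricting to configurations with strong preparation present: 0.59*0.123 = 0.072570.
Hence the posterior is 0.072570/0.397060 ≈ 0.1828.

P(strong preparation | high score) ≈ 0.3178; P(strong preparation | high score, easy paper) ≈ 0.1828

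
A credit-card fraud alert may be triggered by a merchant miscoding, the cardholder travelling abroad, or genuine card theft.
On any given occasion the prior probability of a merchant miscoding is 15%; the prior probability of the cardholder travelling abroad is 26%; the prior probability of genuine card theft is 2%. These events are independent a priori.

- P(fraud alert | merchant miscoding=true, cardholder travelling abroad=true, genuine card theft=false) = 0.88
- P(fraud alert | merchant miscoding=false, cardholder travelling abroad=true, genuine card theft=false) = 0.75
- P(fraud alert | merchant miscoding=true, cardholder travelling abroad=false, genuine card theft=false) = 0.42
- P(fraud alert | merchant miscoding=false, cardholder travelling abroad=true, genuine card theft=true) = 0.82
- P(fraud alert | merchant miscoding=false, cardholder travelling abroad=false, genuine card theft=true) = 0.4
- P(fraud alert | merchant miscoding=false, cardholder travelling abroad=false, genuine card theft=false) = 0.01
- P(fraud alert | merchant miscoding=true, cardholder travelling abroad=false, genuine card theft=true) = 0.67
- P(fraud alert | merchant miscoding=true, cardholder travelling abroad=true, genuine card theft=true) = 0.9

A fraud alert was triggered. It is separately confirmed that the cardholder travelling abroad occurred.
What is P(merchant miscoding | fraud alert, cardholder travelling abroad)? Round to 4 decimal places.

P(fraud alert | cardholder travelling abroad) = 0.75×0.85×0.98 + 0.82×0.85×0.02 + 0.88×0.15×0.98 + 0.9×0.15×0.02 = 0.624750 + 0.013940 + 0.129360 + 0.002700 = 0.770750
Of this, 0.132060 comes from 0.129360 + 0.002700 (the merchant miscoding=true cases).
Hence the posterior is 0.132060/0.770750 ≈ 0.1713.

P(merchant miscoding | fraud alert, cardholder travelling abroad) ≈ 0.1713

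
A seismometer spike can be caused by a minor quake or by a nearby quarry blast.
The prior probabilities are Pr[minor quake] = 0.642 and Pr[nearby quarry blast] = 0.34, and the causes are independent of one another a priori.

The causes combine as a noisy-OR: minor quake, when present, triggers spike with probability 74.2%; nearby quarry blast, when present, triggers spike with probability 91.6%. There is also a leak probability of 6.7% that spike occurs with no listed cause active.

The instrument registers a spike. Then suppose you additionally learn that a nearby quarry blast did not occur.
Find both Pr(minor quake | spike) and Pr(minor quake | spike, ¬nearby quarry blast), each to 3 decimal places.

Under noisy-OR, P(spike | causes) = 1 − (1−0.067)·∏(1−qᵢ) over the active causes.
P(spike) = 0.067·0.358·0.66 + 0.921628·0.358·0.34 + 0.759286·0.642·0.66 + 0.97978·0.642·0.34 = 0.015831 + 0.112181 + 0.321725 + 0.213866 = 0.663603
Restricting to configurations with minor quake present: 0.321725 + 0.213866 = 0.535591.
So P(minor quake | spike) = 0.535591/0.663603 ≈ 0.807.

With the extra evidence:
Numerator (weight on configurations with minor quake): 0.759286*0.642 = 0.487462
The normalizing constant is 0.067*0.358 + 0.759286*0.642 = 0.511448
Posterior = 0.487462 / 0.511448 ≈ 0.953

Pr(minor quake | spike) ≈ 0.807; Pr(minor quake | spike, ¬nearby quarry blast) ≈ 0.953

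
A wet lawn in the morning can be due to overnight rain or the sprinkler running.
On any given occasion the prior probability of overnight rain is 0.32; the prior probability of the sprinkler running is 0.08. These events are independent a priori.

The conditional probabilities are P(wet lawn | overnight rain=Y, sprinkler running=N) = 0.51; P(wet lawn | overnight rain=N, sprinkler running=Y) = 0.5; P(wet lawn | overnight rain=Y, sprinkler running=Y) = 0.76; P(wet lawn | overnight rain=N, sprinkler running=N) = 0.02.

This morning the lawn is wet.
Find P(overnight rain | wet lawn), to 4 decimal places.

P(overnight rain | wet lawn) ≈ 0.8103

Numerator (weight on configurations with overnight rain): 0.150144 + 0.019456 = 0.169600
The normalizing constant is 0.02×0.68×0.92 + 0.5×0.68×0.08 + 0.51×0.32×0.92 + 0.76×0.32×0.08 = 0.209312
P(overnight rain | wet lawn) = 0.169600/0.209312 ≈ 0.8103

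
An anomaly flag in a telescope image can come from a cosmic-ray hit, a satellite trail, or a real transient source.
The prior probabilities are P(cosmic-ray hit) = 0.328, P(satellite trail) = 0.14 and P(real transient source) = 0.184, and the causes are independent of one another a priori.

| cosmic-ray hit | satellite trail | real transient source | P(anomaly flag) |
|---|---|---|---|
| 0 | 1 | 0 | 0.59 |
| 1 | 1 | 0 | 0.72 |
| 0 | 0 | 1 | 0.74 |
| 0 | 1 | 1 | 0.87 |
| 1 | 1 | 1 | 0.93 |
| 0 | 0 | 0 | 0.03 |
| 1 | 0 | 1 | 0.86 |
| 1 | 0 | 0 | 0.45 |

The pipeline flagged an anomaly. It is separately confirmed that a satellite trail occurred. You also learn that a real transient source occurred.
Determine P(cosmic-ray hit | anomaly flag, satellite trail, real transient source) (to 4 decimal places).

P(cosmic-ray hit | anomaly flag, satellite trail, real transient source) ≈ 0.3429

By total probability over both values of cosmic-ray hit:
  P(anomaly flag | satellite trail, real transient source) = 0.87×0.672 + 0.93×0.328
        = 0.584640 + 0.305040 = 0.889680
The terms with cosmic-ray hit present sum to 0.305040, so
  P(cosmic-ray hit | anomaly flag, satellite trail, real transient source) = 0.305040 / 0.889680 ≈ 0.3429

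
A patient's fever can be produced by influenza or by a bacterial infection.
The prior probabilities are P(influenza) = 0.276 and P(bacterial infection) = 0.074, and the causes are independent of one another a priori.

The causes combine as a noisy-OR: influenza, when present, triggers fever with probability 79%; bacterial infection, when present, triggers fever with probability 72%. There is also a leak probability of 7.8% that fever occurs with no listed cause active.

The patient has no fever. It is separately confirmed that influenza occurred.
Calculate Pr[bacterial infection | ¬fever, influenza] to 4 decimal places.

Pr[bacterial infection | ¬fever, influenza] ≈ 0.0219

Under noisy-OR, P(fever | causes) = 1 − (1−0.078)·∏(1−qᵢ) over the active causes.
Sum P(¬fever|·) weighted by the priors over both values of bacterial infection:
  P(¬fever | influenza) = 0.19362×0.926 + 0.054214×0.074
        = 0.179292 + 0.004012 = 0.183304
Configurations with bacterial infection contribute 0.004012, so
  P(bacterial infection | ¬fever, influenza) = 0.004012 / 0.183304 ≈ 0.0219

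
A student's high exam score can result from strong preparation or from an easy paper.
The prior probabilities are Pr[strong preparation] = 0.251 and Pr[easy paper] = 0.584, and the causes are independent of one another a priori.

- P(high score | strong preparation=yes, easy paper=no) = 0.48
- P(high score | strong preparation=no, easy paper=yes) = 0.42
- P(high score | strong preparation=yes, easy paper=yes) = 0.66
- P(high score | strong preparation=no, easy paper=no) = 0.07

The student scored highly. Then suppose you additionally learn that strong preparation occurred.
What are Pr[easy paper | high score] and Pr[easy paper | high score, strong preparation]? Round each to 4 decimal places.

P(high score) = 0.07*0.749*0.416 + 0.42*0.749*0.584 + 0.48*0.251*0.416 + 0.66*0.251*0.584 = 0.021811 + 0.183715 + 0.050120 + 0.096745 = 0.352391
Restricting to configurations with easy paper present: 0.183715 + 0.096745 = 0.280460.
So P(easy paper | high score) = 0.280460/0.352391 ≈ 0.7959.

With the extra evidence:
By total probability over both values of easy paper:
  P(high score | strong preparation) = 0.48*0.416 + 0.66*0.584
        = 0.199680 + 0.385440 = 0.585120
The terms with easy paper present sum to 0.385440, so
  P(easy paper | high score, strong preparation) = 0.385440 / 0.585120 ≈ 0.6587
The drop from 0.7959 to 0.6587 is the explaining-away (discounting) effect.

Pr[easy paper | high score] ≈ 0.7959; Pr[easy paper | high score, strong preparation] ≈ 0.6587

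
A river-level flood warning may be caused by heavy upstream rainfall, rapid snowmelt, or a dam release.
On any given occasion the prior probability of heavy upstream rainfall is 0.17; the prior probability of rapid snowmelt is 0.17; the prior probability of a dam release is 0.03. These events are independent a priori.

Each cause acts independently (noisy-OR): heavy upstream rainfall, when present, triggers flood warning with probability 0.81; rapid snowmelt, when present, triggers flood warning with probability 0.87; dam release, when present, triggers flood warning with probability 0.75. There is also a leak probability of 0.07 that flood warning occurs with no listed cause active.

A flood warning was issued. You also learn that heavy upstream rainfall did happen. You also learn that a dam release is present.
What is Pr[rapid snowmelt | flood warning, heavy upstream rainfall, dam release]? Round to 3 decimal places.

Pr[rapid snowmelt | flood warning, heavy upstream rainfall, dam release] ≈ 0.176

Under noisy-OR, P(flood warning | causes) = 1 − (1−0.07)·∏(1−qᵢ) over the active causes.
Enumerate both values of rapid snowmelt and weight by the priors:
  P(flood warning | heavy upstream rainfall, dam release) = 0.955825·0.83 + 0.994257·0.17
        = 0.793335 + 0.169024 = 0.962359
Configurations with rapid snowmelt contribute 0.169024, so
  P(rapid snowmelt | flood warning, heavy upstream rainfall, dam release) = 0.169024 / 0.962359 ≈ 0.176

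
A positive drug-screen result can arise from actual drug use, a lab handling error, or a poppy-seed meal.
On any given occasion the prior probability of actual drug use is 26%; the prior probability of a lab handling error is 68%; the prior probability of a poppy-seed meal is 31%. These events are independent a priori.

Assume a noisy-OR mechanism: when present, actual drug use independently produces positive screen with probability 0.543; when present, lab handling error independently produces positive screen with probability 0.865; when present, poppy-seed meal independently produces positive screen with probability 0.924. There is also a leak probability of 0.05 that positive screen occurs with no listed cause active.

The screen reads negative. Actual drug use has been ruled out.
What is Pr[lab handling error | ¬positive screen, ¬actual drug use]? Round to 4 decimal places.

Pr[lab handling error | ¬positive screen, ¬actual drug use] ≈ 0.2229

Under noisy-OR, P(positive screen | causes) = 1 − (1−0.05)·∏(1−qᵢ) over the active causes.
For the numerator, keep only lab handling error=true terms: 0.060175 + 0.002055 = 0.062230
The normalizing constant is 0.95·0.32·0.69 + 0.0722·0.32·0.31 + 0.12825·0.68·0.69 + 0.009747·0.68·0.31 = 0.279152
Posterior = 0.062230 / 0.279152 ≈ 0.2229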